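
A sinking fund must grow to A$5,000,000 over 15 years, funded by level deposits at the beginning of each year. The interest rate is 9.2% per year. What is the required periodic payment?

Level annuity due; solve FV = PMT × [((1+r)^n − 1)/r] × (1+r) for PMT.
Periodic rate r = 0.092 per year.
With n = 15: PMT = 5,000,000 / ([((1+r)^n − 1)/r] × (1+r)) = A$153,513.29

A$153,513.29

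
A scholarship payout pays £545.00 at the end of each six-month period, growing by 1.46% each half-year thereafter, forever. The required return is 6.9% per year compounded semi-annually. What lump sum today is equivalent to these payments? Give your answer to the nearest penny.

Periodic rate r = 0.069/2 per half-year.
Growing perpetuity (Gordon): PV = PMT₁ / (r − g) = 545 / (r − 0.0146) = £27,386.93.

£27,386.93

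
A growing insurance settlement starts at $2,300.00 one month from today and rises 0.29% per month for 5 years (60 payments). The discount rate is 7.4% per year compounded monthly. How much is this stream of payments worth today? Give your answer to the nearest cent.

$124,805.86

Periodic rate r = 0.074/12 per month; n is counted in months.
Growing ordinary annuity: PV = PMT₁ × [1 − ((1+g)/(1+r))^n] / (r − g) = 2,300 × [1 − ((1+0.0029)/(1+r))^60] / (r − 0.0029) = $124,805.86.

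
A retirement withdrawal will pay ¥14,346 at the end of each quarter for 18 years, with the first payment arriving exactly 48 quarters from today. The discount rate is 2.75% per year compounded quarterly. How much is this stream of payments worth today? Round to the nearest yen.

Ordinary annuity of 72 payments, first payment at period 48.
Periodic rate r = 0.0275/4 per quarter; n is counted in quarters.
The ordinary-annuity PV formula values the stream one period before the first payment (period 47); discount that back 47 periods:
PV₀ = 14,346 × [1 − (1+r)^−72] / r × (1+r)^−47 = ¥588,841

¥588,841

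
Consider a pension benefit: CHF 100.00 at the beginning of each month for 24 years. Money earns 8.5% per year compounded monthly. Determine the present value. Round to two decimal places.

This is an annuity due: 288 payments of CHF 100.00 at the beginning of each month.
Periodic rate r = 0.085/12 per month; n is counted in months.
PV = PMT × [(1 − (1+r)^−n)/r] × (1+r) = 100 × [1 − (1+r)^−288] / r × (1+r) = CHF 12,355.60

CHF 12,355.60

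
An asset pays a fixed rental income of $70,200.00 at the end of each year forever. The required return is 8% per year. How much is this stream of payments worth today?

$877,500.00

Periodic rate r = 0.08 per year.
Level perpetuity: PV = PMT / r = 70,200 / (0.08) = $877,500.00.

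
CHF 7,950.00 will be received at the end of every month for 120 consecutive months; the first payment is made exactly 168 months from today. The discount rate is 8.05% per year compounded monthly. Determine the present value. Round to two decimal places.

CHF 214,067.36

Ordinary annuity of 120 payments, first payment at period 168.
Periodic rate r = 0.0805/12 per month; n is counted in months.
The ordinary-annuity PV formula values the stream one period before the first payment (period 167); discount that back 167 periods:
PV₀ = 7,950 × [1 − (1+r)^−120] / r × (1+r)^−167 = CHF 214,067.36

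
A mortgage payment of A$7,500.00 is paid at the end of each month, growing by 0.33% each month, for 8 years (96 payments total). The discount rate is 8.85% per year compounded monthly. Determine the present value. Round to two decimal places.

A$593,281.26

Periodic rate r = 0.0885/12 per month; n is counted in months.
Growing ordinary annuity: PV = PMT₁ × [1 − ((1+g)/(1+r))^n] / (r − g) = 7,500 × [1 − ((1+0.0033)/(1+r))^96] / (r − 0.0033) = A$593,281.26.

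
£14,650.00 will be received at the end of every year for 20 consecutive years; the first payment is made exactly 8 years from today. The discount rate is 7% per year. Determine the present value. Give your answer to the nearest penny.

£96,652.20

Ordinary annuity of 20 payments, first payment at period 8.
Periodic rate r = 0.07 per year.
The ordinary-annuity PV formula values the stream one period before the first payment (period 7); discount that back 7 periods:
PV₀ = 14,650 × [1 − (1+r)^−20] / r × (1+r)^−7 = £96,652.20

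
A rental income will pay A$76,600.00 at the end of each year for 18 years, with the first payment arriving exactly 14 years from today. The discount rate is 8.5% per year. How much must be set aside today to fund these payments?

Ordinary annuity of 18 payments, first payment at period 14.
Periodic rate r = 0.085 per year.
The ordinary-annuity PV formula values the stream one period before the first payment (period 13); discount that back 13 periods:
PV₀ = 76,600 × [1 − (1+r)^−18] / r × (1+r)^−13 = A$240,189.20

A$240,189.20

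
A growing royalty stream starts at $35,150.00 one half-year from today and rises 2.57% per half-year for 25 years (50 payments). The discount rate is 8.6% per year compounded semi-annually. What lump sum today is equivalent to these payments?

$1,151,388.77

Periodic rate r = 0.086/2 per half-year; n is counted in half-years.
Growing ordinary annuity: PV = PMT₁ × [1 − ((1+g)/(1+r))^n] / (r − g) = 35,150 × [1 − ((1+0.0257)/(1+r))^50] / (r − 0.0257) = $1,151,388.77.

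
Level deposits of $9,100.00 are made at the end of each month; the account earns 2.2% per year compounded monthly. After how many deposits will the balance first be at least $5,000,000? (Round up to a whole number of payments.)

Periodic rate r = 0.022/12 per month; n is counted in months.
Ordinary annuity FV: 5,000,000 = 9,100 × [((1+r)^n − 1)/r].
(1+r)^n = 1 + 5,000,000 × r / 9,100, so n = ln(1 + 5,000,000·r/9,100) / ln(1+r) = 380.42.
Round up to a whole number of payments: n = 381.

381 payments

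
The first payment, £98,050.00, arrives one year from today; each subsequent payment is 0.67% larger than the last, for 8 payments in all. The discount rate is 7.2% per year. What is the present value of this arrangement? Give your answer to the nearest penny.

Periodic rate r = 0.072 per year.
Growing ordinary annuity: PV = PMT₁ × [1 − ((1+g)/(1+r))^n] / (r − g) = 98,050 × [1 − ((1+0.0067)/(1+r))^8] / (r − 0.0067) = £593,341.46.

£593,341.46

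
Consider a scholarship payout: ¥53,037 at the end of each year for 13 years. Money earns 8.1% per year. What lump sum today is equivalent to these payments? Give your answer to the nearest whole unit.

¥416,897

This is an ordinary annuity: 13 payments of ¥53,037 at the end of each year.
Periodic rate r = 0.081 per year.
PV = PMT × [(1 − (1+r)^−n)/r] = 53,037 × [1 − (1+r)^−13] / r = ¥416,897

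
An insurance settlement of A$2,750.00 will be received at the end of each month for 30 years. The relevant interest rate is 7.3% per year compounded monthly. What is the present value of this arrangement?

This is an ordinary annuity: 360 payments of A$2,750.00 at the end of each month.
Periodic rate r = 0.073/12 per month; n is counted in months.
PV = PMT × [(1 − (1+r)^−n)/r] = 2,750 × [1 − (1+r)^−360] / r = A$401,125.53

A$401,125.53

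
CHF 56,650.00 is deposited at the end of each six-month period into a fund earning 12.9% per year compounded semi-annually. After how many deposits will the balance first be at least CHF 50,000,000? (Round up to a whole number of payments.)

Periodic rate r = 0.129/2 per half-year; n is counted in half-years.
Ordinary annuity FV: 50,000,000 = 56,650 × [((1+r)^n − 1)/r].
(1+r)^n = 1 + 50,000,000 × r / 56,650, so n = ln(1 + 50,000,000·r/56,650) / ln(1+r) = 64.94.
Round up to a whole number of payments: n = 65.

65 payments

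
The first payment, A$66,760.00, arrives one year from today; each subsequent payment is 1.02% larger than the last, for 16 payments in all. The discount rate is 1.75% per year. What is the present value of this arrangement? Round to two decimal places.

Periodic rate r = 0.0175 per year.
Growing ordinary annuity: PV = PMT₁ × [1 − ((1+g)/(1+r))^n] / (r − g) = 66,760 × [1 − ((1+0.0102)/(1+r))^16] / (r − 0.0102) = A$995,149.19.

A$995,149.19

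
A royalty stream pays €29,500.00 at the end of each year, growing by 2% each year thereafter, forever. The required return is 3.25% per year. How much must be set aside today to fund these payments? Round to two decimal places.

€2,360,000.00

Periodic rate r = 0.0325 per year.
Growing perpetuity (Gordon): PV = PMT₁ / (r − g) = 29,500 / (r − 0.02) = €2,360,000.00.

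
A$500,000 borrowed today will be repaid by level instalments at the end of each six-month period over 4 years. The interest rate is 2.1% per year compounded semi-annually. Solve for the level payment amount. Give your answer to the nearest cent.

A$65,489.11

Level ordinary annuity; solve PV = PMT × [(1 − (1+r)^−n)/r] for PMT.
Periodic rate r = 0.021/2 per half-year; n is counted in half-years.
With n = 8: PMT = 500,000 / ([(1 − (1+r)^−n)/r]) = A$65,489.11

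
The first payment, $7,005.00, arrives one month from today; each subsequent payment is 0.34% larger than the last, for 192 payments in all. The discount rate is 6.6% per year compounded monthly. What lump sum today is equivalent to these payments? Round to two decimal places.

Periodic rate r = 0.066/12 per month; n is counted in months.
Growing ordinary annuity: PV = PMT₁ × [1 − ((1+g)/(1+r))^n] / (r − g) = 7,005 × [1 − ((1+0.0034)/(1+r))^192] / (r − 0.0034) = $1,102,877.27.

$1,102,877.27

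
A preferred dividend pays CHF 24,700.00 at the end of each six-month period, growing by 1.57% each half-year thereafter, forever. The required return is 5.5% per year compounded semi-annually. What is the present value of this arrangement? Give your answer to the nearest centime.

CHF 2,093,220.34

Periodic rate r = 0.055/2 per half-year.
Growing perpetuity (Gordon): PV = PMT₁ / (r − g) = 24,700 / (r − 0.0157) = CHF 2,093,220.34.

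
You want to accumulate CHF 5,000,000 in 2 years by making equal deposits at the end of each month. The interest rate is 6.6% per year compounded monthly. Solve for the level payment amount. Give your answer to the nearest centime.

CHF 195,457.31

Level ordinary annuity; solve FV = PMT × [((1+r)^n − 1)/r] for PMT.
Periodic rate r = 0.066/12 per month; n is counted in months.
With n = 24: PMT = 5,000,000 / ([((1+r)^n − 1)/r]) = CHF 195,457.31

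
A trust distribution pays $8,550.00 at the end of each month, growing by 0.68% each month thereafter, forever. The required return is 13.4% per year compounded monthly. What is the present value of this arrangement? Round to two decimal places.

$1,958,015.27

Periodic rate r = 0.134/12 per month.
Growing perpetuity (Gordon): PV = PMT₁ / (r − g) = 8,550 / (r − 0.0068) = $1,958,015.27.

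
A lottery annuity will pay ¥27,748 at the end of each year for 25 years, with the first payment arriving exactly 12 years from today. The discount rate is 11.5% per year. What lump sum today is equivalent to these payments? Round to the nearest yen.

¥68,070

Ordinary annuity of 25 payments, first payment at period 12.
Periodic rate r = 0.115 per year.
The ordinary-annuity PV formula values the stream one period before the first payment (period 11); discount that back 11 periods:
PV₀ = 27,748 × [1 − (1+r)^−25] / r × (1+r)^−11 = ¥68,070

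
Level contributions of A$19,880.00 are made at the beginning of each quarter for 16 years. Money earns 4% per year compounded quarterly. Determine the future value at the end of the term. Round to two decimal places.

A$1,787,940.58

This is an annuity due: 64 deposits of A$19,880.00 at the beginning of each quarter.
Periodic rate r = 0.04/4 per quarter; n is counted in quarters.
FV = PMT × [((1+r)^n − 1)/r] × (1+r) = 19,880 × [(1+r)^64 − 1] / r × (1+r) = A$1,787,940.58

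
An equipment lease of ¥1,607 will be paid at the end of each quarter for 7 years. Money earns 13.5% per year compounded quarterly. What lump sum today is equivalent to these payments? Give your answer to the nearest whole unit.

This is an ordinary annuity: 28 payments of ¥1,607 at the end of each quarter.
Periodic rate r = 0.135/4 per quarter; n is counted in quarters.
PV = PMT × [(1 − (1+r)^−n)/r] = 1,607 × [1 − (1+r)^−28] / r = ¥28,817

¥28,817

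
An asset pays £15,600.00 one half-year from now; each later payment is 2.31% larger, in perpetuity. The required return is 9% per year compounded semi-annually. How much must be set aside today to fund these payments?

£712,328.77

Periodic rate r = 0.09/2 per half-year.
Growing perpetuity (Gordon): PV = PMT₁ / (r − g) = 15,600 / (r − 0.0231) = £712,328.77.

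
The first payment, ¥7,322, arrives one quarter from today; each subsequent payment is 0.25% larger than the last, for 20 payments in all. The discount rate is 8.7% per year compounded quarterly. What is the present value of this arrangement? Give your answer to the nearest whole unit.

¥120,351

Periodic rate r = 0.087/4 per quarter; n is counted in quarters.
Growing ordinary annuity: PV = PMT₁ × [1 − ((1+g)/(1+r))^n] / (r − g) = 7,322 × [1 − ((1+0.0025)/(1+r))^20] / (r − 0.0025) = ¥120,351.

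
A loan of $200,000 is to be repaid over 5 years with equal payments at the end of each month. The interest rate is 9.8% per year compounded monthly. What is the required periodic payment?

Level ordinary annuity; solve PV = PMT × [(1 − (1+r)^−n)/r] for PMT.
Periodic rate r = 0.098/12 per month; n is counted in months.
With n = 60: PMT = 200,000 / ([(1 − (1+r)^−n)/r]) = $4,229.75

$4,229.75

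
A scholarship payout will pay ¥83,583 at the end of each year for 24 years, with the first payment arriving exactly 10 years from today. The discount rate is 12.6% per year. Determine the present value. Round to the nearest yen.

¥214,770

Ordinary annuity of 24 payments, first payment at period 10.
Periodic rate r = 0.126 per year.
The ordinary-annuity PV formula values the stream one period before the first payment (period 9); discount that back 9 periods:
PV₀ = 83,583 × [1 − (1+r)^−24] / r × (1+r)^−9 = ¥214,770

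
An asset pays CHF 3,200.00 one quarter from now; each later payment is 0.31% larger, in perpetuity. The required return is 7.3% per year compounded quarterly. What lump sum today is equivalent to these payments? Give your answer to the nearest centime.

Periodic rate r = 0.073/4 per quarter.
Growing perpetuity (Gordon): PV = PMT₁ / (r − g) = 3,200 / (r − 0.0031) = CHF 211,221.12.

CHF 211,221.12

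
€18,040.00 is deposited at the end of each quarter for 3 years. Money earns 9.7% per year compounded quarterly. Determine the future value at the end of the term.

This is an ordinary annuity: 12 deposits of €18,040.00 at the end of each quarter.
Periodic rate r = 0.097/4 per quarter; n is counted in quarters.
FV = PMT × [((1+r)^n − 1)/r] = 18,040 × [(1+r)^12 − 1] / r = €247,819.35

€247,819.35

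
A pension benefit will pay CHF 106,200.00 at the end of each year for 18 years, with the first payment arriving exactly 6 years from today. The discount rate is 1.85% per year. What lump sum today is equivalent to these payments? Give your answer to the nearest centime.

CHF 1,472,055.80

Ordinary annuity of 18 payments, first payment at period 6.
Periodic rate r = 0.0185 per year.
The ordinary-annuity PV formula values the stream one period before the first payment (period 5); discount that back 5 periods:
PV₀ = 106,200 × [1 − (1+r)^−18] / r × (1+r)^−5 = CHF 1,472,055.80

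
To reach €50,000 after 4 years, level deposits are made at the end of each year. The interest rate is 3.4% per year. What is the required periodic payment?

€11,880.26

Level ordinary annuity; solve FV = PMT × [((1+r)^n − 1)/r] for PMT.
Periodic rate r = 0.034 per year.
With n = 4: PMT = 50,000 / ([((1+r)^n − 1)/r]) = €11,880.26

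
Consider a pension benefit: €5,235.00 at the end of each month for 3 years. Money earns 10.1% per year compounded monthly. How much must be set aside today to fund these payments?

This is an ordinary annuity: 36 payments of €5,235.00 at the end of each month.
Periodic rate r = 0.101/12 per month; n is counted in months.
PV = PMT × [(1 − (1+r)^−n)/r] = 5,235 × [1 − (1+r)^−36] / r = €162,003.30

€162,003.30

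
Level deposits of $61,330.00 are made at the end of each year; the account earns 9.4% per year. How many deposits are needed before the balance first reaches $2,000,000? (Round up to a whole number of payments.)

16 payments

Periodic rate r = 0.094 per year.
Ordinary annuity FV: 2,000,000 = 61,330 × [((1+r)^n − 1)/r].
(1+r)^n = 1 + 2,000,000 × r / 61,330, so n = ln(1 + 2,000,000·r/61,330) / ln(1+r) = 15.61.
Round up to a whole number of payments: n = 16.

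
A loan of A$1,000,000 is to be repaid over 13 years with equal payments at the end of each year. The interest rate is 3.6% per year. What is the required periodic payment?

A$97,674.01

Level ordinary annuity; solve PV = PMT × [(1 − (1+r)^−n)/r] for PMT.
Periodic rate r = 0.036 per year.
With n = 13: PMT = 1,000,000 / ([(1 − (1+r)^−n)/r]) = A$97,674.01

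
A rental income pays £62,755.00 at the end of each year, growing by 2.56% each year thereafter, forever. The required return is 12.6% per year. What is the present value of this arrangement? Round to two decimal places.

£625,049.80

Periodic rate r = 0.126 per year.
Growing perpetuity (Gordon): PV = PMT₁ / (r − g) = 62,755 / (r − 0.0256) = £625,049.80.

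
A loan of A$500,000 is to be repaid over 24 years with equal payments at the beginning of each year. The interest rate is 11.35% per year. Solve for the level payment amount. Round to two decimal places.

Level annuity due; solve PV = PMT × [(1 − (1+r)^−n)/r] × (1+r) for PMT.
Periodic rate r = 0.1135 per year.
With n = 24: PMT = 500,000 / ([(1 − (1+r)^−n)/r] × (1+r)) = A$55,143.01

A$55,143.01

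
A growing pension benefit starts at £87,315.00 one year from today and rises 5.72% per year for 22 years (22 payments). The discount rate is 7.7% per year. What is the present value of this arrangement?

Periodic rate r = 0.077 per year.
Growing ordinary annuity: PV = PMT₁ × [1 − ((1+g)/(1+r))^n] / (r − g) = 87,315 × [1 − ((1+0.0572)/(1+r))^22] / (r − 0.0572) = £1,478,040.03.

£1,478,040.03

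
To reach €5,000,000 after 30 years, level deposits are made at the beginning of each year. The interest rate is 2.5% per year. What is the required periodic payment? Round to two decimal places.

Level annuity due; solve FV = PMT × [((1+r)^n − 1)/r] × (1+r) for PMT.
Periodic rate r = 0.025 per year.
With n = 30: PMT = 5,000,000 / ([((1+r)^n − 1)/r] × (1+r)) = €111,110.44

€111,110.44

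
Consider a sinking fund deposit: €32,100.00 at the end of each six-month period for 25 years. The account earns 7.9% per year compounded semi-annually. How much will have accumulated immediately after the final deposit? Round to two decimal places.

This is an ordinary annuity: 50 deposits of €32,100.00 at the end of each six-month period.
Periodic rate r = 0.079/2 per half-year; n is counted in half-years.
FV = PMT × [((1+r)^n − 1)/r] = 32,100 × [(1+r)^50 − 1] / r = €4,825,439.77

€4,825,439.77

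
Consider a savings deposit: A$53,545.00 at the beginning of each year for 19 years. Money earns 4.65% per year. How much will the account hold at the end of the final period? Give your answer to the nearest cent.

A$1,652,873.28

This is an annuity due: 19 deposits of A$53,545.00 at the beginning of each year.
Periodic rate r = 0.0465 per year.
FV = PMT × [((1+r)^n − 1)/r] × (1+r) = 53,545 × [(1+r)^19 − 1] / r × (1+r) = A$1,652,873.28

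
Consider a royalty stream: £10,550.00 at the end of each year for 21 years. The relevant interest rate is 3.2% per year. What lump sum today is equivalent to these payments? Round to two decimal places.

£159,538.72

This is an ordinary annuity: 21 payments of £10,550.00 at the end of each year.
Periodic rate r = 0.032 per year.
PV = PMT × [(1 − (1+r)^−n)/r] = 10,550 × [1 − (1+r)^−21] / r = £159,538.72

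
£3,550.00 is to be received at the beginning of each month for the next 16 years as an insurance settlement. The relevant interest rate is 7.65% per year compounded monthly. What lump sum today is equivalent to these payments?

£394,981.02

This is an annuity due: 192 payments of £3,550.00 at the beginning of each month.
Periodic rate r = 0.0765/12 per month; n is counted in months.
PV = PMT × [(1 − (1+r)^−n)/r] × (1+r) = 3,550 × [1 − (1+r)^−192] / r × (1+r) = £394,981.02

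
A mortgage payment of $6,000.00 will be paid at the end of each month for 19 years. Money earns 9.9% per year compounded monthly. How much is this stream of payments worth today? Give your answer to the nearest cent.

$615,550.21

This is an ordinary annuity: 228 payments of $6,000.00 at the end of each month.
Periodic rate r = 0.099/12 per month; n is counted in months.
PV = PMT × [(1 − (1+r)^−n)/r] = 6,000 × [1 − (1+r)^−228] / r = $615,550.21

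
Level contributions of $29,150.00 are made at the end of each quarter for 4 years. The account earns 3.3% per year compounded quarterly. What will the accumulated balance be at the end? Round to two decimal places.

This is an ordinary annuity: 16 deposits of $29,150.00 at the end of each quarter.
Periodic rate r = 0.033/4 per quarter; n is counted in quarters.
FV = PMT × [((1+r)^n − 1)/r] = 29,150 × [(1+r)^16 − 1] / r = $496,399.94

$496,399.94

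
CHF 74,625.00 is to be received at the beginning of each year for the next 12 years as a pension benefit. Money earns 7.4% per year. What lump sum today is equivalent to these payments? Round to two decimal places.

This is an annuity due: 12 payments of CHF 74,625.00 at the beginning of each year.
Periodic rate r = 0.074 per year.
PV = PMT × [(1 − (1+r)^−n)/r] × (1+r) = 74,625 × [1 − (1+r)^−12] / r × (1+r) = CHF 623,232.23

CHF 623,232.23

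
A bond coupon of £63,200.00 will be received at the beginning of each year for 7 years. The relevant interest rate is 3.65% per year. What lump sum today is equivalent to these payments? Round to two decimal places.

This is an annuity due: 7 payments of £63,200.00 at the beginning of each year.
Periodic rate r = 0.0365 per year.
PV = PMT × [(1 − (1+r)^−n)/r] × (1+r) = 63,200 × [1 − (1+r)^−7] / r × (1+r) = £398,311.56

£398,311.56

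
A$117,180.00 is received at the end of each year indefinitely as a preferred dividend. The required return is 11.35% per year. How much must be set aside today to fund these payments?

A$1,032,422.91

Periodic rate r = 0.1135 per year.
Level perpetuity: PV = PMT / r = 117,180 / (0.1135) = A$1,032,422.91.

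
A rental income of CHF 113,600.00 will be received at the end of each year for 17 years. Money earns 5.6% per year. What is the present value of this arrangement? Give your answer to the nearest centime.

CHF 1,225,223.47

This is an ordinary annuity: 17 payments of CHF 113,600.00 at the end of each year.
Periodic rate r = 0.056 per year.
PV = PMT × [(1 − (1+r)^−n)/r] = 113,600 × [1 − (1+r)^−17] / r = CHF 1,225,223.47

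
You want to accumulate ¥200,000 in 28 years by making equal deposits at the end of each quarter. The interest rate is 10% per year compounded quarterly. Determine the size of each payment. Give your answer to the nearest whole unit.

Level ordinary annuity; solve FV = PMT × [((1+r)^n − 1)/r] for PMT.
Periodic rate r = 0.1/4 per quarter; n is counted in quarters.
With n = 112: PMT = 200,000 / ([((1+r)^n − 1)/r]) = ¥336

¥336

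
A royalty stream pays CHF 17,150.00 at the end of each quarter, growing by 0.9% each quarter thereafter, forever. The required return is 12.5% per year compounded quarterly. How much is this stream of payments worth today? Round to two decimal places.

CHF 770,786.52

Periodic rate r = 0.125/4 per quarter.
Growing perpetuity (Gordon): PV = PMT₁ / (r − g) = 17,150 / (r − 0.009) = CHF 770,786.52.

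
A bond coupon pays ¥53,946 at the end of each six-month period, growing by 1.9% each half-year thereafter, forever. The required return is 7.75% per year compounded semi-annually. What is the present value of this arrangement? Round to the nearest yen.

¥2,731,443

Periodic rate r = 0.0775/2 per half-year.
Growing perpetuity (Gordon): PV = PMT₁ / (r − g) = 53,946 / (r − 0.019) = ¥2,731,443.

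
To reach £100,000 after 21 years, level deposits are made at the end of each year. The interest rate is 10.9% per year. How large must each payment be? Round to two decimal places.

£1,400.78

Level ordinary annuity; solve FV = PMT × [((1+r)^n − 1)/r] for PMT.
Periodic rate r = 0.109 per year.
With n = 21: PMT = 100,000 / ([((1+r)^n − 1)/r]) = £1,400.78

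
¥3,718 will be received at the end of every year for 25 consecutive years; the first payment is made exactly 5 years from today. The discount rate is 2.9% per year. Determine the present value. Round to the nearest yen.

Ordinary annuity of 25 payments, first payment at period 5.
Periodic rate r = 0.029 per year.
The ordinary-annuity PV formula values the stream one period before the first payment (period 4); discount that back 4 periods:
PV₀ = 3,718 × [1 − (1+r)^−25] / r × (1+r)^−4 = ¥58,395

¥58,395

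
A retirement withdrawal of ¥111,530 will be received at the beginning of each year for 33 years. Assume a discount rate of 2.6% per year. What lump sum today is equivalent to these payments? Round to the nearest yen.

This is an annuity due: 33 payments of ¥111,530 at the beginning of each year.
Periodic rate r = 0.026 per year.
PV = PMT × [(1 − (1+r)^−n)/r] × (1+r) = 111,530 × [1 − (1+r)^−33] / r × (1+r) = ¥2,514,446

¥2,514,446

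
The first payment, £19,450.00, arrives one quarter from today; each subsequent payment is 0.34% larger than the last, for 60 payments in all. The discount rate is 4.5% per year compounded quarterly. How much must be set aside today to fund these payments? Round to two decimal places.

£925,378.36

Periodic rate r = 0.045/4 per quarter; n is counted in quarters.
Growing ordinary annuity: PV = PMT₁ × [1 − ((1+g)/(1+r))^n] / (r − g) = 19,450 × [1 − ((1+0.0034)/(1+r))^60] / (r − 0.0034) = £925,378.36.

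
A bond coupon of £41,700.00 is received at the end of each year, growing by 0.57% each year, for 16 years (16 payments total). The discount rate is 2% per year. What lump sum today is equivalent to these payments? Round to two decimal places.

Periodic rate r = 0.02 per year.
Growing ordinary annuity: PV = PMT₁ × [1 − ((1+g)/(1+r))^n] / (r − g) = 41,700 × [1 − ((1+0.0057)/(1+r))^16] / (r − 0.0057) = £589,640.62.

£589,640.62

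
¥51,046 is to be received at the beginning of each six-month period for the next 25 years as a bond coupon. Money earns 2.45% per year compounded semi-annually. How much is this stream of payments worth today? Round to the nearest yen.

¥1,923,376

This is an annuity due: 50 payments of ¥51,046 at the beginning of each six-month period.
Periodic rate r = 0.0245/2 per half-year; n is counted in half-years.
PV = PMT × [(1 − (1+r)^−n)/r] × (1+r) = 51,046 × [1 − (1+r)^−50] / r × (1+r) = ¥1,923,376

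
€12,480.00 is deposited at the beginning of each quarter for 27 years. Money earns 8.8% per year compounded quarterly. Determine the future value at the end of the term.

€5,500,750.83

This is an annuity due: 108 deposits of €12,480.00 at the beginning of each quarter.
Periodic rate r = 0.088/4 per quarter; n is counted in quarters.
FV = PMT × [((1+r)^n − 1)/r] × (1+r) = 12,480 × [(1+r)^108 − 1] / r × (1+r) = €5,500,750.83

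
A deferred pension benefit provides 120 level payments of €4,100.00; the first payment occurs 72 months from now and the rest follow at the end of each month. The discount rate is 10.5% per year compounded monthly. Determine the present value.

Ordinary annuity of 120 payments, first payment at period 72.
Periodic rate r = 0.105/12 per month; n is counted in months.
The ordinary-annuity PV formula values the stream one period before the first payment (period 71); discount that back 71 periods:
PV₀ = 4,100 × [1 − (1+r)^−120] / r × (1+r)^−71 = €163,691.97

€163,691.97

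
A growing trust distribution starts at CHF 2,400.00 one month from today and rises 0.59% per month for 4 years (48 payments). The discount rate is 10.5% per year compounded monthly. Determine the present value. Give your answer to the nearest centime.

CHF 106,936.78

Periodic rate r = 0.105/12 per month; n is counted in months.
Growing ordinary annuity: PV = PMT₁ × [1 − ((1+g)/(1+r))^n] / (r − g) = 2,400 × [1 − ((1+0.0059)/(1+r))^48] / (r − 0.0059) = CHF 106,936.78.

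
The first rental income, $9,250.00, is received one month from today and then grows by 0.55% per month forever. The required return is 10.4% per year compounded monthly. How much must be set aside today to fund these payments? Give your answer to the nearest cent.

Periodic rate r = 0.104/12 per month.
Growing perpetuity (Gordon): PV = PMT₁ / (r − g) = 9,250 / (r − 0.0055) = $2,921,052.63.

$2,921,052.63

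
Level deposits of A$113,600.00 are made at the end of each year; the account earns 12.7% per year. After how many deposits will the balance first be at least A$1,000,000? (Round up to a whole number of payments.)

Periodic rate r = 0.127 per year.
Ordinary annuity FV: 1,000,000 = 113,600 × [((1+r)^n − 1)/r].
(1+r)^n = 1 + 1,000,000 × r / 113,600, so n = ln(1 + 1,000,000·r/113,600) / ln(1+r) = 6.28.
Round up to a whole number of payments: n = 7.

7 payments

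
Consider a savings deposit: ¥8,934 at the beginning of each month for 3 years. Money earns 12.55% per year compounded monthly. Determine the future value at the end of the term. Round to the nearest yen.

¥392,168

This is an annuity due: 36 deposits of ¥8,934 at the beginning of each month.
Periodic rate r = 0.1255/12 per month; n is counted in months.
FV = PMT × [((1+r)^n − 1)/r] × (1+r) = 8,934 × [(1+r)^36 − 1] / r × (1+r) = ¥392,168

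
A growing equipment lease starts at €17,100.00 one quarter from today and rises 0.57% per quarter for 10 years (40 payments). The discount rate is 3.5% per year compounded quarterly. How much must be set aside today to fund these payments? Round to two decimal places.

€639,577.88

Periodic rate r = 0.035/4 per quarter; n is counted in quarters.
Growing ordinary annuity: PV = PMT₁ × [1 − ((1+g)/(1+r))^n] / (r − g) = 17,100 × [1 − ((1+0.0057)/(1+r))^40] / (r − 0.0057) = €639,577.88.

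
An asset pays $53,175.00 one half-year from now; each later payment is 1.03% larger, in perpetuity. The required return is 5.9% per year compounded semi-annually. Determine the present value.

$2,769,531.25

Periodic rate r = 0.059/2 per half-year.
Growing perpetuity (Gordon): PV = PMT₁ / (r − g) = 53,175 / (r − 0.0103) = $2,769,531.25.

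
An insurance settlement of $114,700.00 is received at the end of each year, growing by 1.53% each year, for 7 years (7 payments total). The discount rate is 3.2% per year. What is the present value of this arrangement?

Periodic rate r = 0.032 per year.
Growing ordinary annuity: PV = PMT₁ × [1 − ((1+g)/(1+r))^n] / (r − g) = 114,700 × [1 − ((1+0.0153)/(1+r))^7] / (r − 0.0153) = $741,236.83.

$741,236.83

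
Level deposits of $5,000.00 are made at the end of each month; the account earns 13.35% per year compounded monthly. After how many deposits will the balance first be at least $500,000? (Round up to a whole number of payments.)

Periodic rate r = 0.1335/12 per month; n is counted in months.
Ordinary annuity FV: 500,000 = 5,000 × [((1+r)^n − 1)/r].
(1+r)^n = 1 + 500,000 × r / 5,000, so n = ln(1 + 500,000·r/5,000) / ln(1+r) = 67.60.
Round up to a whole number of payments: n = 68.

68 payments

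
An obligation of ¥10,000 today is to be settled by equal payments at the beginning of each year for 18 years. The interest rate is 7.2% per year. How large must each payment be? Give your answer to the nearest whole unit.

¥941

Level annuity due; solve PV = PMT × [(1 − (1+r)^−n)/r] × (1+r) for PMT.
Periodic rate r = 0.072 per year.
With n = 18: PMT = 10,000 / ([(1 − (1+r)^−n)/r] × (1+r)) = ¥941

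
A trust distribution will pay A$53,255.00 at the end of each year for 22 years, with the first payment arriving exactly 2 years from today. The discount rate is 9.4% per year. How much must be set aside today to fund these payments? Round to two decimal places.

A$446,111.37

Ordinary annuity of 22 payments, first payment at period 2.
Periodic rate r = 0.094 per year.
The ordinary-annuity PV formula values the stream one period before the first payment (period 1); discount that back 1 periods:
PV₀ = 53,255 × [1 − (1+r)^−22] / r × (1+r)^−1 = A$446,111.37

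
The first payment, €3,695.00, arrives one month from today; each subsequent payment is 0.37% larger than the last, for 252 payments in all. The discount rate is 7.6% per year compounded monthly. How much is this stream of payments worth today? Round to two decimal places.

€678,145.87

Periodic rate r = 0.076/12 per month; n is counted in months.
Growing ordinary annuity: PV = PMT₁ × [1 − ((1+g)/(1+r))^n] / (r − g) = 3,695 × [1 − ((1+0.0037)/(1+r))^252] / (r − 0.0037) = €678,145.87.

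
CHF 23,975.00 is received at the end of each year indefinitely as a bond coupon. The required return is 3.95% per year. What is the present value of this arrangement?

CHF 606,962.03

Periodic rate r = 0.0395 per year.
Level perpetuity: PV = PMT / r = 23,975 / (0.0395) = CHF 606,962.03.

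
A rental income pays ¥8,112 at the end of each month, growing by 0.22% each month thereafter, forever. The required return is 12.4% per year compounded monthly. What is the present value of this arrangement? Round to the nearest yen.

¥997,377

Periodic rate r = 0.124/12 per month.
Growing perpetuity (Gordon): PV = PMT₁ / (r − g) = 8,112 / (r − 0.0022) = ¥997,377.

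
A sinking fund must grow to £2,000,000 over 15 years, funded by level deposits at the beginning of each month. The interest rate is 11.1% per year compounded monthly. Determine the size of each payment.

Level annuity due; solve FV = PMT × [((1+r)^n − 1)/r] × (1+r) for PMT.
Periodic rate r = 0.111/12 per month; n is counted in months.
With n = 180: PMT = 2,000,000 / ([((1+r)^n − 1)/r] × (1+r)) = £4,317.75

£4,317.75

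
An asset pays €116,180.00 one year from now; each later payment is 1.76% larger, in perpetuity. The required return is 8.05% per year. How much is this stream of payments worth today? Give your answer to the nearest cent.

€1,847,058.82

Periodic rate r = 0.0805 per year.
Growing perpetuity (Gordon): PV = PMT₁ / (r − g) = 116,180 / (r − 0.0176) = €1,847,058.82.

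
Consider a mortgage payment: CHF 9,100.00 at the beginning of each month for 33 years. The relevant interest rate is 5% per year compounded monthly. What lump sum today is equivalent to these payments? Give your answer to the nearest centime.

This is an annuity due: 396 payments of CHF 9,100.00 at the beginning of each month.
Periodic rate r = 0.05/12 per month; n is counted in months.
PV = PMT × [(1 − (1+r)^−n)/r] × (1+r) = 9,100 × [1 − (1+r)^−396] / r × (1+r) = CHF 1,770,469.05

CHF 1,770,469.05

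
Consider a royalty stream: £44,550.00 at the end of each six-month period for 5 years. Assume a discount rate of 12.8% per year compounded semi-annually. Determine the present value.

This is an ordinary annuity: 10 payments of £44,550.00 at the end of each six-month period.
Periodic rate r = 0.128/2 per half-year; n is counted in half-years.
PV = PMT × [(1 − (1+r)^−n)/r] = 44,550 × [1 − (1+r)^−10] / r = £321,766.49

£321,766.49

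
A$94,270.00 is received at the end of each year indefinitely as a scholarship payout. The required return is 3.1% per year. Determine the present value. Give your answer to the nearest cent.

A$3,040,967.74

Periodic rate r = 0.031 per year.
Level perpetuity: PV = PMT / r = 94,270 / (0.031) = A$3,040,967.74.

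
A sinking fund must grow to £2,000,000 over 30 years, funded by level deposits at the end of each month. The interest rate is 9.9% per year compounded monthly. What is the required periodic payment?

£903.82

Level ordinary annuity; solve FV = PMT × [((1+r)^n − 1)/r] for PMT.
Periodic rate r = 0.099/12 per month; n is counted in months.
With n = 360: PMT = 2,000,000 / ([((1+r)^n − 1)/r]) = £903.82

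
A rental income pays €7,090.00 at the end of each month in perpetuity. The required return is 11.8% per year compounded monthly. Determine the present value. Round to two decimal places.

Periodic rate r = 0.118/12 per month.
Level perpetuity: PV = PMT / r = 7,090 / (0.118/12) = €721,016.95.

€721,016.95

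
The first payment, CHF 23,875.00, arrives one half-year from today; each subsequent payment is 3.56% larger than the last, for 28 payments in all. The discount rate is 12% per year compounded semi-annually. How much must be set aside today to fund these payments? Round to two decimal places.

Periodic rate r = 0.12/2 per half-year; n is counted in half-years.
Growing ordinary annuity: PV = PMT₁ × [1 − ((1+g)/(1+r))^n] / (r − g) = 23,875 × [1 − ((1+0.0356)/(1+r))^28] / (r − 0.0356) = CHF 468,722.74.

CHF 468,722.74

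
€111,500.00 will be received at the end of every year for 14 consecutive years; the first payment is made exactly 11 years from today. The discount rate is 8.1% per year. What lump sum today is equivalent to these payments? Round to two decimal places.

Ordinary annuity of 14 payments, first payment at period 11.
Periodic rate r = 0.081 per year.
The ordinary-annuity PV formula values the stream one period before the first payment (period 10); discount that back 10 periods:
PV₀ = 111,500 × [1 − (1+r)^−14] / r × (1+r)^−10 = €419,420.71

€419,420.71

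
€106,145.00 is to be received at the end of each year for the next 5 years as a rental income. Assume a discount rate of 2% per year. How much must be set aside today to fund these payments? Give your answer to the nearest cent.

€500,310.16

This is an ordinary annuity: 5 payments of €106,145.00 at the end of each year.
Periodic rate r = 0.02 per year.
PV = PMT × [(1 − (1+r)^−n)/r] = 106,145 × [1 − (1+r)^−5] / r = €500,310.16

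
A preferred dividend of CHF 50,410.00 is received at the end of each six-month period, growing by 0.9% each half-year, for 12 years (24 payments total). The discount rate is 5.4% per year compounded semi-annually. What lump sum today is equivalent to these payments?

Periodic rate r = 0.054/2 per half-year; n is counted in half-years.
Growing ordinary annuity: PV = PMT₁ × [1 − ((1+g)/(1+r))^n] / (r − g) = 50,410 × [1 − ((1+0.009)/(1+r))^24] / (r − 0.009) = CHF 968,487.78.

CHF 968,487.78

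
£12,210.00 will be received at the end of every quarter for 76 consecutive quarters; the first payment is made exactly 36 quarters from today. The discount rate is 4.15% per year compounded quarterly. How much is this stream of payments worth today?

Ordinary annuity of 76 payments, first payment at period 36.
Periodic rate r = 0.0415/4 per quarter; n is counted in quarters.
The ordinary-annuity PV formula values the stream one period before the first payment (period 35); discount that back 35 periods:
PV₀ = 12,210 × [1 − (1+r)^−76] / r × (1+r)^−35 = £445,795.09

£445,795.09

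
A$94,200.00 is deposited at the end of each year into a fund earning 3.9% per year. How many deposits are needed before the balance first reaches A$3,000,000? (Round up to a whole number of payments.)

Periodic rate r = 0.039 per year.
Ordinary annuity FV: 3,000,000 = 94,200 × [((1+r)^n − 1)/r].
(1+r)^n = 1 + 3,000,000 × r / 94,200, so n = ln(1 + 3,000,000·r/94,200) / ln(1+r) = 21.10.
Round up to a whole number of payments: n = 22.

22 payments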